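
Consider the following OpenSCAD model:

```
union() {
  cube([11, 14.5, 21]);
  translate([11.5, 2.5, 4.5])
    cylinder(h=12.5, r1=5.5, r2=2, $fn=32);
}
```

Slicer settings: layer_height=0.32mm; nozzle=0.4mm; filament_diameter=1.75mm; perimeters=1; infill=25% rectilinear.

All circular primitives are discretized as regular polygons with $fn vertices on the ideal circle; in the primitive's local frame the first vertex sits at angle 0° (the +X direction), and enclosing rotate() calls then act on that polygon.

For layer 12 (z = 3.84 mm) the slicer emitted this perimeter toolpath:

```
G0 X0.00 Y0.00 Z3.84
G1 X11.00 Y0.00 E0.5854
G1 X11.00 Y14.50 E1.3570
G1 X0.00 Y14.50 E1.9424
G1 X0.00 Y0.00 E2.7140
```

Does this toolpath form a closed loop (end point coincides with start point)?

Start point (G0): (0.00, 0.00). End point (last G1): the path returns to the start — closed.

yes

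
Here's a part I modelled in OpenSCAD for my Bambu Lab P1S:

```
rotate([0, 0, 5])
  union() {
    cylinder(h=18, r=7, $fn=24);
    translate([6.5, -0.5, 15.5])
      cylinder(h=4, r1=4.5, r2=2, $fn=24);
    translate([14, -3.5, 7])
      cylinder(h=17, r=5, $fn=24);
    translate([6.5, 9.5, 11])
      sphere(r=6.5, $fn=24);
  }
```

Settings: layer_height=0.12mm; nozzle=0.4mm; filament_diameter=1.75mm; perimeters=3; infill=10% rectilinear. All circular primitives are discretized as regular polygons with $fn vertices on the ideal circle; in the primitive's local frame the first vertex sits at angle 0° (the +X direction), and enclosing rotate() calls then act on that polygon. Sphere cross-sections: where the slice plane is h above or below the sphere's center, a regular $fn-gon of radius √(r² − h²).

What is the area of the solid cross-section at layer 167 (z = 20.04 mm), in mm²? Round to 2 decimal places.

77.65 mm²

At z = 20.04 mm: the cylinder is absent (z outside [0, 18]); the cone at (6.5, -0.5) does not reach this height (z outside [15.5, 19.5]); the r=5 cylinder at (14, -3.5) contributes a regular 24-gon of circumradius 5 (area = (24/2)·5.000²·sin(360°/24) = 77.65 mm²); the sphere at (6.5, 9.5) is absent (|z−center|=9.040 > r=6.5); Merging all regions: only the r=5 cylinder at (14, -3.5) is present, so the union is just that shape — area = 77.65 mm²; (rotated 5° about Z; rotation is an isometry so areas/perimeters/island counts are preserved). Overall, the cross-section is a single solid region. Net area = 77.65 mm².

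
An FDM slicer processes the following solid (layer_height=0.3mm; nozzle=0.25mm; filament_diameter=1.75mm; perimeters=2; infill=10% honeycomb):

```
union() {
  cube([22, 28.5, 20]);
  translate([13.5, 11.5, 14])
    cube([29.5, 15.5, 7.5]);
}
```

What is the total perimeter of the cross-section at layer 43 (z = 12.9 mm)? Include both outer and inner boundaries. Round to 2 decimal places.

At z = 12.9 mm: the 22×28.5 cube contributes its full rectangle (perimeter 101.00 mm); the cube at (13.5, 11.5) does not reach this height (z outside [14, 21.5]); Combining (union): only the 22×28.5 cube is present, so the union is just that shape — boundary = 101.00 mm. Overall, the cross-section is a single solid region. Total boundary length (outer) = 101.00 mm.

101.00 mm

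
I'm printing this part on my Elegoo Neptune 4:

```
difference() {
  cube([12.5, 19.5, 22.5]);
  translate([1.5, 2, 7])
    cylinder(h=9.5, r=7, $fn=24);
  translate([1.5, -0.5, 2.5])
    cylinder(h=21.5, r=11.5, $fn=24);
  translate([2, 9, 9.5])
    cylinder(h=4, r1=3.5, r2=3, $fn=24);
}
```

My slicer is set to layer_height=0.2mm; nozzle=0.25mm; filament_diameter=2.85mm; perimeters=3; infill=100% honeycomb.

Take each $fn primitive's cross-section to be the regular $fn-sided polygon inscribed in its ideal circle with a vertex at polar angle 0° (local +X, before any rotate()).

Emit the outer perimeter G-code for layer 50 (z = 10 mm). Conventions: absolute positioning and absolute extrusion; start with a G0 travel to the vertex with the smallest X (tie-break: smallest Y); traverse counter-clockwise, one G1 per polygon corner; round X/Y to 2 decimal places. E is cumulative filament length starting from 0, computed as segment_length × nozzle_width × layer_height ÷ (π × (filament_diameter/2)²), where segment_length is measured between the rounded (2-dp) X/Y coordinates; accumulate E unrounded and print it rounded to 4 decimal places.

At z = 10 mm: the cube is present — its section is the full 12.5×19.5 rectangle; the r=7 cylinder at (1.5, 2) contributes a regular 24-gon of circumradius 7; the r=11.5 cylinder at (1.5, -0.5) contributes a regular 24-gon of circumradius 11.5; the cone at (2, 9): at t=0.125 of its height the radius interpolates to r₁+(r₂−r₁)t = 3.438, giving a regular 24-gon of that circumradius; Subtracting the remaining from the first: starting from the 12.5×19.5 cube, the r=7 cylinder at (1.5, 2) partially overlaps it — only the 65.13 mm² overlap (of its 152.19 mm²) is removed, clipping the outline; the r=11.5 cylinder at (1.5, -0.5) partially overlaps it — only the 47.49 mm² overlap (of its 410.75 mm²) is removed, clipping the outline; the cone at (2, 9) partially overlaps it — only the 6.15 mm² overlap (of its 36.70 mm²) is removed, clipping the outline — 1 connected region. The outline is a single polygon with 15 vertices. Extrusion per mm of travel: 0.25 × 0.2 / (π × 1.425²) = 0.007838. Accumulating E over each segment gives final E = 0.4246.

G0 X0.00 Y11.76 Z10.00
G1 X0.28 Y11.98 E0.0028
G1 X1.11 Y12.32 E0.0098
G1 X2.00 Y12.44 E0.0169
G1 X2.89 Y12.32 E0.0239
G1 X3.72 Y11.98 E0.0309
G1 X4.43 Y11.43 E0.0380
G1 X4.98 Y10.72 E0.0450
G1 X5.14 Y10.33 E0.0483
G1 X7.25 Y9.46 E0.0662
G1 X9.63 Y7.63 E0.0897
G1 X11.46 Y5.25 E0.1133
G1 X12.50 Y2.74 E0.1346
G1 X12.50 Y19.50 E0.2659
G1 X0.00 Y19.50 E0.3639
G1 X0.00 Y11.76 E0.4246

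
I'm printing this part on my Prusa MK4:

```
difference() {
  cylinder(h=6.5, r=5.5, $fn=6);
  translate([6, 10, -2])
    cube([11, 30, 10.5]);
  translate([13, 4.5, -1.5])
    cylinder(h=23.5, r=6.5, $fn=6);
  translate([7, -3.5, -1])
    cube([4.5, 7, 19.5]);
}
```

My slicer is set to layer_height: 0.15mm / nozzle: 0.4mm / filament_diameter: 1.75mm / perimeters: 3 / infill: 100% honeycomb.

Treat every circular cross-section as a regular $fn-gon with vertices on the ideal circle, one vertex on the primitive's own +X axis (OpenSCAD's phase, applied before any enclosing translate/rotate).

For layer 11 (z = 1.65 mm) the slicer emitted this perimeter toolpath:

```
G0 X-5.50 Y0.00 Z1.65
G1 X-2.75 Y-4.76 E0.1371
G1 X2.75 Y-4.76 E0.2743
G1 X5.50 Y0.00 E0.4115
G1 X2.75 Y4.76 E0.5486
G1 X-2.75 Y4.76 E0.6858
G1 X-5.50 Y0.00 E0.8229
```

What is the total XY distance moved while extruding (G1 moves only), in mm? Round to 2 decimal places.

Sum the Euclidean lengths of each G1 segment: total = 32.99 mm.

32.99 mm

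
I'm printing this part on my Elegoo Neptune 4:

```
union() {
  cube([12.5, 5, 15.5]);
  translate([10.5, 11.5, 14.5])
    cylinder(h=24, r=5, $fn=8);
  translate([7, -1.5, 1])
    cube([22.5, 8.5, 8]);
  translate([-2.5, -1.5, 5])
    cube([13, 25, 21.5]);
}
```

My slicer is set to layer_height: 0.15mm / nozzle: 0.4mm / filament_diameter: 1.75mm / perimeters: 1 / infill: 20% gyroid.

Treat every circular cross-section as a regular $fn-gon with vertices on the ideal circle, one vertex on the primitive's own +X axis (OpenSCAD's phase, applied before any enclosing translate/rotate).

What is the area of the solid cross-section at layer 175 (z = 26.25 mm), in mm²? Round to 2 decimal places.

360.36 mm²

At z = 26.25 mm: the cube does not reach this height (z outside [0, 15.5]); the r=5 cylinder at (10.5, 11.5) contributes a regular 8-gon of circumradius 5 (area = (8/2)·5.000²·sin(360°/8) = 70.71 mm²); the cube at (7, -1.5) does not reach this height (z outside [1, 9]); the cube at (-2.5, -1.5) is present — its section is the full 13×25 rectangle (area 325.00 mm²); Merging all regions: the regions partially overlap — summed areas 395.71 mm² minus the doubly-counted overlap 35.36 mm² gives 360.36 mm² — area = 360.36 mm². Overall, the cross-section is a single solid region. Net area = 360.36 mm².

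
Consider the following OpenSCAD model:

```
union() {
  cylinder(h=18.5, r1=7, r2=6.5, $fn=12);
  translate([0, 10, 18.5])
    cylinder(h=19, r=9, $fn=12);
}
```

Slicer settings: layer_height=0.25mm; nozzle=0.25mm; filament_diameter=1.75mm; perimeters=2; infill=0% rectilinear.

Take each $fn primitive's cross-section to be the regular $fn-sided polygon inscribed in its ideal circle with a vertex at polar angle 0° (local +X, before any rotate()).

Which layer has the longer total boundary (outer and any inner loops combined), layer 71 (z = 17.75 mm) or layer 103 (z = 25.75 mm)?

layer 103 (z = 25.75 mm)

Layer 71 (z = 17.75): the cone contributes a regular 12-gon of circumradius 6.520 (interpolated between r1=7 and r2=6.5 at t=0.959) (perimeter = 2·12·6.520·sin(180°/12) = 40.50 mm); the cylinder at (0, 10) is absent (z outside [18.5, 37.5]); Merging all regions: only the cone is present, so the union is just that shape — boundary = 40.50 mm. So its perimeter = 40.50 mm. Layer 103 (z = 25.75): the cone is absent (z outside [0, 18.5]); the r=9 cylinder at (0, 10) contributes a regular 12-gon of circumradius 9 (perimeter = 2·12·9.000·sin(180°/12) = 55.90 mm); Combining (union): only the r=9 cylinder at (0, 10) is present, so the union is just that shape — boundary = 55.90 mm. So its perimeter = 55.90 mm. Layer 103 is larger (55.90 vs 40.50 mm).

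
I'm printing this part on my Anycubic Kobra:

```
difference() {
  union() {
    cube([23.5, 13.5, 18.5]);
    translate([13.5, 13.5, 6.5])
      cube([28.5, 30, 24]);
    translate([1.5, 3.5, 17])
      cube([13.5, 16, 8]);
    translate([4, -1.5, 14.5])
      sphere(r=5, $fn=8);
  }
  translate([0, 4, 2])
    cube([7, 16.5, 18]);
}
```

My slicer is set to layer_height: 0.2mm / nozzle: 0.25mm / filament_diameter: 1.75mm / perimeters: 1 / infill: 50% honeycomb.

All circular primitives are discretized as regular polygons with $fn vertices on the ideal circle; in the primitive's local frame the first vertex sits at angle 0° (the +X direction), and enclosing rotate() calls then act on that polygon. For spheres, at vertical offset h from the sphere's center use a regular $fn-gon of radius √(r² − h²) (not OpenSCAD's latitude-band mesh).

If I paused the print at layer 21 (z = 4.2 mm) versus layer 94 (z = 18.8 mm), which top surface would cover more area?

Layer 21 (z = 4.2): the cube (footprint 23.5×13.5) is included at this height (area 317.25 mm²); the cube at (13.5, 13.5) does not reach this height (z outside [6.5, 30.5]); the cube at (1.5, 3.5) is absent (z outside [17, 25]); the sphere at (4, -1.5) does not reach this height (|z−center|=10.300 > r=5); Taking the union: only the 23.5×13.5 cube is present, so the union is just that shape — area = 317.25 mm²; the cube at (0, 4) (footprint 7×16.5) is included at this height (area 115.50 mm²); After the difference (first − rest): starting from the result so far (317.25 mm²), the 7×16.5 cube at (0, 4) partially overlaps it — only the 66.50 mm² overlap (of its 115.50 mm²) is removed, clipping the outline — area = 250.75 mm². So its area = 250.75 mm². Layer 94 (z = 18.8): the cube is not intersected at this z (z outside [0, 18.5]); the 28.5×30 cube at (13.5, 13.5) contributes its full rectangle (area 855.00 mm²); the 13.5×16 cube at (1.5, 3.5) contributes its full rectangle (area 216.00 mm²); the r=5 sphere at (4, -1.5) contributes a regular 8-gon of circumradius √(5²−4.3²) = 2.551 (area = (8/2)·2.551²·sin(360°/8) = 18.41 mm²); Combining (union): the regions partially overlap — summed areas 1089.41 mm² minus the doubly-counted overlap 9.00 mm² gives 1080.41 mm² — area = 1080.41 mm²; the cube at (0, 4) (footprint 7×16.5) is included at this height (area 115.50 mm²); After the difference (first − rest): starting from the result so far (1080.41 mm²), the 7×16.5 cube at (0, 4) partially overlaps it — only the 85.25 mm² overlap (of its 115.50 mm²) is removed, clipping the outline — area = 995.16 mm². So its area = 995.16 mm². Layer 94 is larger (995.16 vs 250.75 mm²).

layer 94 (z = 18.8 mm)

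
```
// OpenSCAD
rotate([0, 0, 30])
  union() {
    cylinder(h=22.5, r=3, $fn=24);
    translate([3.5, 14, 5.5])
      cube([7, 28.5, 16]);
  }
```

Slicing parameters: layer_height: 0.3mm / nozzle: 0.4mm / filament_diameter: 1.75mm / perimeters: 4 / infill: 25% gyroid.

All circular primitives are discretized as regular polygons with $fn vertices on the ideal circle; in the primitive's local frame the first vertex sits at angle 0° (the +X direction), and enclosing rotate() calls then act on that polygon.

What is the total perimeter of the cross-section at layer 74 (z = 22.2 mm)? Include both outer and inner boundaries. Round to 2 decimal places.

18.80 mm

At z = 22.2 mm: the r=3 cylinder gives a regular 24-gon of circumradius 3 (constant along its height) (perimeter = 2·24·3.000·sin(180°/24) = 18.80 mm); the cube at (3.5, 14) is not intersected at this z (z outside [5.5, 21.5]); Combining (union): only the r=3 cylinder is present, so the union is just that shape — boundary = 18.80 mm; (whole slice rotated 30° about Z — lengths, areas and connectivity unchanged). Overall, the cross-section is a single solid region. Total boundary length (outer) = 18.80 mm.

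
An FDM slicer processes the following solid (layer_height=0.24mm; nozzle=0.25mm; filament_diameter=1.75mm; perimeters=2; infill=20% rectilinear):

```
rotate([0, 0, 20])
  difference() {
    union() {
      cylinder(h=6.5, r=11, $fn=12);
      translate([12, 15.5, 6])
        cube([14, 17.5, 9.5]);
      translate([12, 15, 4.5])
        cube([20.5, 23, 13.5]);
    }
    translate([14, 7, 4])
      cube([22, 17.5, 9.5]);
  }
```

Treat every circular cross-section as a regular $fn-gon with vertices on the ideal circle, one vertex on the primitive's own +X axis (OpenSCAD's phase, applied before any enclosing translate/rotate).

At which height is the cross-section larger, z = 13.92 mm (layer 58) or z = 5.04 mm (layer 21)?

layer 21 (z = 5.04 mm)

Layer 58 (z = 13.92): the cylinder is not intersected at this z (z outside [0, 6.5]); the cube at (12, 15.5) (footprint 14×17.5) is included at this height (area 245.00 mm²); the cube at (12, 15) is present — its section is the full 20.5×23 rectangle (area 471.50 mm²); Taking the union: the 14×17.5 cube at (12, 15.5) lies entirely inside the 20.5×23 cube at (12, 15), so the union is just the 20.5×23 cube at (12, 15) — area = 471.50 mm²; the cube at (14, 7) is absent (z outside [4, 13.5]); After the difference (first − rest): none of the subtracted shapes is present at this height, so the result so far is unchanged — area = 471.50 mm²; (rotated 20° about Z; rotation is an isometry so areas/perimeters/island counts are preserved). So its area = 471.50 mm². Layer 21 (z = 5.04): the r=11 cylinder contributes a regular 12-gon of circumradius 11 (area = (12/2)·11.000²·sin(360°/12) = 363.00 mm²); the cube at (12, 15.5) does not reach this height (z outside [6, 15.5]); the cube at (12, 15) (footprint 20.5×23) is included at this height (area 471.50 mm²); Taking the union: the 2 present regions are separate (no shared area or edge), so areas and boundary lengths simply add and each stays a separate island — area = 834.50 mm²; the cube at (14, 7) (footprint 22×17.5) is included at this height (area 385.00 mm²); Taking the first minus the rest: starting from the result so far (834.50 mm²), the 22×17.5 cube at (14, 7) partially overlaps it — only the 175.75 mm² overlap (of its 385.00 mm²) is removed, clipping the outline — area = 658.75 mm²; (whole slice rotated 20° about Z — lengths, areas and connectivity unchanged). So its area = 658.75 mm². Layer 21 is larger (658.75 vs 471.50 mm²).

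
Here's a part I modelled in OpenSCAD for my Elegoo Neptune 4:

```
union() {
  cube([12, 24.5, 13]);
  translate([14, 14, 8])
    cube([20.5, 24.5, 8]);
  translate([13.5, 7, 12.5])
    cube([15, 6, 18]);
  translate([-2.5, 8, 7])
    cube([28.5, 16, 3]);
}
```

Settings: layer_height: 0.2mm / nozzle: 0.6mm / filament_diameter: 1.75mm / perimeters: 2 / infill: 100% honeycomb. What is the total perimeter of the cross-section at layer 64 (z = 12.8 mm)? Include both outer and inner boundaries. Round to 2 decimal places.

205.00 mm

At z = 12.8 mm: the 12×24.5 cube contributes its full rectangle (perimeter 73.00 mm); the cube at (14, 14) is present — its section is the full 20.5×24.5 rectangle (perimeter 90.00 mm); the 15×6 cube at (13.5, 7) contributes its full rectangle (perimeter 42.00 mm); the cube at (-2.5, 8) is not intersected at this z (z outside [7, 10]); Merging all regions: the 3 present regions are separate (no shared area or edge), so areas and boundary lengths simply add and each stays a separate island — boundary = 205.00 mm. Overall, the cross-section has 3 separate islands. Total boundary length (outer) = 205.00 mm.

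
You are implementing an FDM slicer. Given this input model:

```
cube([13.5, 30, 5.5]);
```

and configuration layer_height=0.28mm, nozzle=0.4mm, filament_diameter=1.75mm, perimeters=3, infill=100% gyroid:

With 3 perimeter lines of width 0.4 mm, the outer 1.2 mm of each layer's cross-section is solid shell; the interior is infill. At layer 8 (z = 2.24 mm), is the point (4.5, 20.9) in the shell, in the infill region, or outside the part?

At z = 2.24 mm: the 13.5×30 cube contributes its full rectangle. Overall, the cross-section is a single solid region. The nearest boundary edge runs (0.00, 30.00)→(0.00, 0.00); distance from the point to it = 4.50 mm. The point is inside the cross-section and 4.50 mm from the nearest boundary — more than the 1.2 mm shell width (3 × 0.4), so it's in the infill interior.

infill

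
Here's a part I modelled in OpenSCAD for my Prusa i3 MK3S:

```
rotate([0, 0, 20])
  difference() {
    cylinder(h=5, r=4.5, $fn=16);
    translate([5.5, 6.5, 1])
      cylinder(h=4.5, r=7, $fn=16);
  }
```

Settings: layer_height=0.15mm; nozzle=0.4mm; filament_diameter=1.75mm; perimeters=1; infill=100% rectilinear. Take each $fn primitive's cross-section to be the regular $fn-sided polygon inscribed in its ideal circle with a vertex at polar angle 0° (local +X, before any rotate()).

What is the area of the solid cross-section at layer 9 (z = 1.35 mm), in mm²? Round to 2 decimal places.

At z = 1.35 mm: the r=4.5 cylinder contributes a regular 16-gon of circumradius 4.5 (area = (16/2)·4.500²·sin(360°/16) = 61.99 mm²); the cylinder at (5.5, 6.5): section is a regular 16-gon, circumradius r=7 (area = (16/2)·7.000²·sin(360°/16) = 150.01 mm²); Taking the first minus the rest: starting from the r=4.5 cylinder (61.99 mm²), the r=7 cylinder at (5.5, 6.5) partially overlaps it — only the 14.12 mm² overlap (of its 150.01 mm²) is removed, clipping the outline — area = 47.87 mm²; (whole slice rotated 20° about Z — lengths, areas and connectivity unchanged). Overall, the cross-section is a single solid region. Net area = 47.87 mm².

47.87 mm²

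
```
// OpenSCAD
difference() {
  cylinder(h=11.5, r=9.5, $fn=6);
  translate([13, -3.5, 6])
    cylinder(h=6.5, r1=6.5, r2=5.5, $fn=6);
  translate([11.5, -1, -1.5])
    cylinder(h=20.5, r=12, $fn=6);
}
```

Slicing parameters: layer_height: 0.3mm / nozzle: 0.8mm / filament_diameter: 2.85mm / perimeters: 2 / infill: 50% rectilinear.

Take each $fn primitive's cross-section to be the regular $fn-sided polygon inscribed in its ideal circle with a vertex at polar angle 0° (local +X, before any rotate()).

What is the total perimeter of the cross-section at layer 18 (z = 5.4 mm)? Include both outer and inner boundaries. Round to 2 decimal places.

55.92 mm

At z = 5.4 mm: the r=9.5 cylinder gives a regular 6-gon of circumradius 9.5 (constant along its height) (perimeter = 2·6·9.500·sin(180°/6) = 57.00 mm); the cone at (13, -3.5) does not reach this height (z outside [6, 12.5]); the r=12 cylinder at (11.5, -1) gives a regular 6-gon of circumradius 12 (constant along its height) (perimeter = 2·6·12.000·sin(180°/6) = 72.00 mm); Taking the first minus the rest: starting from the r=9.5 cylinder, the r=12 cylinder at (11.5, -1) partially overlaps it — only the 85.81 mm² overlap (of its 374.12 mm²) is removed, clipping the outline — boundary = 55.92 mm. Overall, the cross-section is a single solid region. Total boundary length (outer) = 55.92 mm.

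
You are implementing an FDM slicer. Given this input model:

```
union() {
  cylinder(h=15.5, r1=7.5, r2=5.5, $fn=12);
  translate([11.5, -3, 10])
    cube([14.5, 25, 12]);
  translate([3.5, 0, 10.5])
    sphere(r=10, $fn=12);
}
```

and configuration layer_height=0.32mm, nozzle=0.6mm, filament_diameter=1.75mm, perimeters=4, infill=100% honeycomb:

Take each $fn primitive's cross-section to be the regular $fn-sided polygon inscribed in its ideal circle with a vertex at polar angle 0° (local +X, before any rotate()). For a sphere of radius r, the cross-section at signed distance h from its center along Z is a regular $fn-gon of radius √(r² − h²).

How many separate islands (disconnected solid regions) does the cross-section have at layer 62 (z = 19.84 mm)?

2

At z = 19.84 mm: the cone is absent (z outside [0, 15.5]); the 14.5×25 cube at (11.5, -3) contributes its full rectangle; the r=10 sphere at (3.5, 0) slices to a regular 12-gon of circumradius 3.573 (√(r²−h²) with h=9.34 from center); Taking the union: the 2 present regions are separate (no shared area or edge), so areas and boundary lengths simply add and each stays a separate island — 2 connected regions. Overall, the cross-section has 2 separate islands. Island count = 2.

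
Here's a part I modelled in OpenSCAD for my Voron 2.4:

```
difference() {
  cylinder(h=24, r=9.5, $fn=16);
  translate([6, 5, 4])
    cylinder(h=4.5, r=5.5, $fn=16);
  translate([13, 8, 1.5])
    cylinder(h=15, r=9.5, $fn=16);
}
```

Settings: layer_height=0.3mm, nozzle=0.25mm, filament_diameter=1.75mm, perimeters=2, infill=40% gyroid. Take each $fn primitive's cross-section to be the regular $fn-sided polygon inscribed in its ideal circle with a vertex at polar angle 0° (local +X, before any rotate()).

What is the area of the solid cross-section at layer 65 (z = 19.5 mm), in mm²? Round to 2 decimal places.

At z = 19.5 mm: the r=9.5 cylinder gives a regular 16-gon of circumradius 9.5 (constant along its height) (area = (16/2)·9.500²·sin(360°/16) = 276.30 mm²); the cylinder at (6, 5) is absent (z outside [4, 8.5]); the cylinder at (13, 8) is not intersected at this z (z outside [1.5, 16.5]); After the difference (first − rest): none of the subtracted shapes is present at this height, so the r=9.5 cylinder is unchanged — area = 276.30 mm². Overall, the cross-section is a single solid region. Net area = 276.30 mm².

276.30 mm²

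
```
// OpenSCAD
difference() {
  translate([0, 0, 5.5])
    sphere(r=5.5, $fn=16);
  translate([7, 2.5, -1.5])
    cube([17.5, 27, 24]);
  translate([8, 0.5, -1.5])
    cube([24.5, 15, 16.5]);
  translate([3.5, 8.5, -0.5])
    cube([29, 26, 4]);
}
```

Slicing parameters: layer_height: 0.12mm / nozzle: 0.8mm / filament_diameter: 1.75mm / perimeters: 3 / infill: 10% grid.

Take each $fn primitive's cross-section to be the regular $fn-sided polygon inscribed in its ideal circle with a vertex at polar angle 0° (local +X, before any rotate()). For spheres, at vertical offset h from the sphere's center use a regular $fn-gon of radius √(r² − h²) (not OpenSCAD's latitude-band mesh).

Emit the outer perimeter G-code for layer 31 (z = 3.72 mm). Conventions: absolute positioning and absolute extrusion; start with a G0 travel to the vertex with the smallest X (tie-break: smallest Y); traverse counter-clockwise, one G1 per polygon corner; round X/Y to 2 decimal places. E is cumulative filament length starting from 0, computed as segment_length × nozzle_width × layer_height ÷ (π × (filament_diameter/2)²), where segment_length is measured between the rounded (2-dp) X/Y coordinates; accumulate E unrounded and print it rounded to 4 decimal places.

G0 X-5.20 Y0.00 Z3.72
G1 X-4.81 Y-1.99 E0.0809
G1 X-3.68 Y-3.68 E0.1621
G1 X-1.99 Y-4.81 E0.2432
G1 X0.00 Y-5.20 E0.3242
G1 X1.99 Y-4.81 E0.4051
G1 X3.68 Y-3.68 E0.4862
G1 X4.81 Y-1.99 E0.5674
G1 X5.20 Y0.00 E0.6483
G1 X4.81 Y1.99 E0.7292
G1 X3.68 Y3.68 E0.8104
G1 X1.99 Y4.81 E0.8915
G1 X0.00 Y5.20 E0.9725
G1 X-1.99 Y4.81 E1.0534
G1 X-3.68 Y3.68 E1.1345
G1 X-4.81 Y1.99 E1.2157
G1 X-5.20 Y0.00 E1.2966

At z = 3.72 mm: the r=5.5 sphere contributes a regular 16-gon of circumradius √(5.5²−1.78²) = 5.204; the 17.5×27 cube at (7, 2.5) contributes its full rectangle; the cube at (8, 0.5) (footprint 24.5×15) is included at this height; the cube at (3.5, 8.5) does not reach this height (z outside [-0.5, 3.5]); After the difference (first − rest): starting from the r=5.5 sphere, the 17.5×27 cube at (7, 2.5) misses the remaining region (no effect); the 24.5×15 cube at (8, 0.5) misses the remaining region (no effect) — 1 connected region. The outline is a single polygon with 16 vertices. Extrusion per mm of travel: 0.8 × 0.12 / (π × 0.875²) = 0.039912. Accumulating E over each segment gives final E = 1.2966.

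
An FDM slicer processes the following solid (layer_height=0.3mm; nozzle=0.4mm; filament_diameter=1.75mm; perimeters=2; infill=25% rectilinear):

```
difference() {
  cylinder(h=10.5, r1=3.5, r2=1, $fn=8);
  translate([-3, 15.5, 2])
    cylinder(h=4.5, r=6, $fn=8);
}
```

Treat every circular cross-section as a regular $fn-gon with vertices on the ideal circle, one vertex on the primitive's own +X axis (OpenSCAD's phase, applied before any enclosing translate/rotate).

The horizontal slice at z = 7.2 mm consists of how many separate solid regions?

At z = 7.2 mm: the cone: at t=0.686 of its height the radius interpolates to r₁+(r₂−r₁)t = 1.786, giving a regular 8-gon of that circumradius; the cylinder at (-3, 15.5) does not reach this height (z outside [2, 6.5]); After the difference (first − rest): none of the subtracted shapes is present at this height, so the cone is unchanged — 1 connected region. The result has 1 disconnected region.

1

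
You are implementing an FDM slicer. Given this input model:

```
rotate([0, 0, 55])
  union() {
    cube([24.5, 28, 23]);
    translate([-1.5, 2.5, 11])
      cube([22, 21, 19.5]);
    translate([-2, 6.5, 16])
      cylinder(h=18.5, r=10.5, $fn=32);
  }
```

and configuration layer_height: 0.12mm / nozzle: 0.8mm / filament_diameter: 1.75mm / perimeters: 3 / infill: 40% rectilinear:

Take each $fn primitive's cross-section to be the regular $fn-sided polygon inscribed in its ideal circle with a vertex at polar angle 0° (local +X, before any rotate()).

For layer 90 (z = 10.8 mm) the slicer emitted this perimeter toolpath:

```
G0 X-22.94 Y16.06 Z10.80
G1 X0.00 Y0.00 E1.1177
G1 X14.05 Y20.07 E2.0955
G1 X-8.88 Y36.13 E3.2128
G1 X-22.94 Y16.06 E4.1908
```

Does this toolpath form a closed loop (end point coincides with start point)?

Start point (G0): (-22.94, 16.06). End point (last G1): the path returns to the start — closed.

yes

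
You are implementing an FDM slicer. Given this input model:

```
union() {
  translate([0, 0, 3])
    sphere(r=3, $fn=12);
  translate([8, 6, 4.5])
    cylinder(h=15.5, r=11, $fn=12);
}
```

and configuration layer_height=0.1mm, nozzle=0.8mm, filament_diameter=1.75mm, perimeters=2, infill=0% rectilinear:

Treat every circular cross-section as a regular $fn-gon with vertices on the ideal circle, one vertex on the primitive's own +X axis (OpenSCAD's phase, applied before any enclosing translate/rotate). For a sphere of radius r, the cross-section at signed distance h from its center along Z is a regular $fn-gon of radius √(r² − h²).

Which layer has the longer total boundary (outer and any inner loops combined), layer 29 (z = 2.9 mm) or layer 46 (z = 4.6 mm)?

Layer 29 (z = 2.9): the sphere: section is a regular 12-gon, circumradius = √(r²−h²) = √(3²−0.1²) = 2.998 (perimeter = 2·12·2.998·sin(180°/12) = 18.62 mm); the cylinder at (8, 6) does not reach this height (z outside [4.5, 20]); Taking the union: only the r=3 sphere is present, so the union is just that shape — boundary = 18.62 mm. So its perimeter = 18.62 mm. Layer 46 (z = 4.6): the r=3 sphere slices to a regular 12-gon of circumradius 2.538 (√(r²−h²) with h=1.6 from center) (perimeter = 2·12·2.538·sin(180°/12) = 15.76 mm); the r=11 cylinder at (8, 6) contributes a regular 12-gon of circumradius 11 (perimeter = 2·12·11.000·sin(180°/12) = 68.33 mm); Combining (union): the regions partially overlap (shared area 12.92 mm²), so the edge portions inside another operand are dropped and the merged outline is re-measured after clipping — boundary = 70.32 mm. So its perimeter = 70.32 mm. Layer 46 is larger (70.32 vs 18.62 mm).

layer 46 (z = 4.6 mm)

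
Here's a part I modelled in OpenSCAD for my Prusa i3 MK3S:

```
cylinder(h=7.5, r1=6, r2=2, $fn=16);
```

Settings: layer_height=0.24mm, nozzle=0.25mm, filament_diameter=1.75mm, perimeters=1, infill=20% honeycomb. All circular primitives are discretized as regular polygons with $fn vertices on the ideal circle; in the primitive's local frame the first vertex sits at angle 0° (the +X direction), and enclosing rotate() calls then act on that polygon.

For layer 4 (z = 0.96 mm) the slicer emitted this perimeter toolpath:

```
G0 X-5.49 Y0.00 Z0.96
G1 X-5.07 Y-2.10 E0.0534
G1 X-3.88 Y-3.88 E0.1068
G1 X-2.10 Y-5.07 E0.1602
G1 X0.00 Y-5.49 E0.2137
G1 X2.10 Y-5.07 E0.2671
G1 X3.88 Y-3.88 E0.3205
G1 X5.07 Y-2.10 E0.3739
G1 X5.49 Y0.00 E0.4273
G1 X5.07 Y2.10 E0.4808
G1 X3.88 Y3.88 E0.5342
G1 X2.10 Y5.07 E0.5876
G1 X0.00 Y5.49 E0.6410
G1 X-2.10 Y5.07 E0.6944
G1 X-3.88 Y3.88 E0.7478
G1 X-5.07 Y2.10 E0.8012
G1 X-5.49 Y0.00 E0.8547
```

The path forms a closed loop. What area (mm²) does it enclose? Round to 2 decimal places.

Apply the shoelace formula to the sequence of (X, Y) vertices; enclosed area = 92.21 mm².

92.21 mm²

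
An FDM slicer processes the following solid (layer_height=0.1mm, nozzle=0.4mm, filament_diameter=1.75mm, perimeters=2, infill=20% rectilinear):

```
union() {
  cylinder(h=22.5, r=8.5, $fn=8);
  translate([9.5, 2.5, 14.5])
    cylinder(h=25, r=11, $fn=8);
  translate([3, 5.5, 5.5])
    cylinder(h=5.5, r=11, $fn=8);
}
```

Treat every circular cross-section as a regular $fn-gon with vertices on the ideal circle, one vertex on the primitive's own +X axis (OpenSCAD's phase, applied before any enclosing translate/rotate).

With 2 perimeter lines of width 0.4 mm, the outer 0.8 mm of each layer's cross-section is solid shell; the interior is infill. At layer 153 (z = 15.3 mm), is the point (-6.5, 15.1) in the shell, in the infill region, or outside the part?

At z = 15.3 mm: the r=8.5 cylinder contributes a regular 8-gon of circumradius 8.5; the r=11 cylinder at (9.5, 2.5) contributes a regular 8-gon of circumradius 11; the cylinder at (3, 5.5) is absent (z outside [5.5, 11]); Taking the union: the regions partially overlap (shared area 94.30 mm²), so overlapping operands fuse into one piece — 1 connected region. Overall, the cross-section is a single solid region. The nearest boundary edge runs (-6.01, 6.01)→(0.00, 8.50); distance from the point to it = 8.59 mm. The point is not inside any of the regions above, so it lies outside the cross-section (8.59 mm from the nearest boundary).

outside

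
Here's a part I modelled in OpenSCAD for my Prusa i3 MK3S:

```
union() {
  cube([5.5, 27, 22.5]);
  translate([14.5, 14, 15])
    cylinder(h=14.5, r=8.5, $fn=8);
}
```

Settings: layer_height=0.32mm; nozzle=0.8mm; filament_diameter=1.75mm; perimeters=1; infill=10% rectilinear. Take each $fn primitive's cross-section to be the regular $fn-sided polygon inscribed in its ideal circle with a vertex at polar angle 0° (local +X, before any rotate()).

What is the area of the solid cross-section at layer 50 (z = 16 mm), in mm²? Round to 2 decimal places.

352.85 mm²

At z = 16 mm: the cube (footprint 5.5×27) is included at this height (area 148.50 mm²); the r=8.5 cylinder at (14.5, 14) contributes a regular 8-gon of circumradius 8.5 (area = (8/2)·8.500²·sin(360°/8) = 204.35 mm²); Taking the union: the 2 present regions are separate (no shared area or edge), so areas and boundary lengths simply add and each stays a separate island — area = 352.85 mm². Overall, the cross-section has 2 separate islands. Net area = 352.85 mm².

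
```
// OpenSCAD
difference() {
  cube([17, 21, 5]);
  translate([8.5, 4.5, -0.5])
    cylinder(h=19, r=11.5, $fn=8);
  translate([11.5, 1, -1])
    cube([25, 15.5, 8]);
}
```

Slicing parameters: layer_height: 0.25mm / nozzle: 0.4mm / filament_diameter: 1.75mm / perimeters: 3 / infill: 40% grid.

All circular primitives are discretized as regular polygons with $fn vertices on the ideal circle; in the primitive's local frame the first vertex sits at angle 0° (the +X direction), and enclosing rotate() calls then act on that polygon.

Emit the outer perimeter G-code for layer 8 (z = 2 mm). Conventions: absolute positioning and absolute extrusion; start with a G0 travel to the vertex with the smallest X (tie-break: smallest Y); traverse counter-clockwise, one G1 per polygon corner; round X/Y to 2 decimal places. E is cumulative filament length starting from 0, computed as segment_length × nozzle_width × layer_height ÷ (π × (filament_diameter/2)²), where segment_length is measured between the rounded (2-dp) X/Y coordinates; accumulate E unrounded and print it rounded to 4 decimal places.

G0 X0.00 Y11.74 Z2.00
G1 X0.37 Y12.63 E0.0401
G1 X8.50 Y16.00 E0.4060
G1 X11.50 Y14.76 E0.5409
G1 X11.50 Y16.50 E0.6133
G1 X17.00 Y16.50 E0.8419
G1 X17.00 Y21.00 E1.0290
G1 X0.00 Y21.00 E1.7358
G1 X0.00 Y11.74 E2.1208

At z = 2 mm: the 17×21 cube contributes its full rectangle; the r=11.5 cylinder at (8.5, 4.5) gives a regular 8-gon of circumradius 11.5 (constant along its height); the 25×15.5 cube at (11.5, 1) contributes its full rectangle; Taking the first minus the rest: starting from the 17×21 cube, the r=11.5 cylinder at (8.5, 4.5) partially overlaps it — only the 241.80 mm² overlap (of its 374.06 mm²) is removed, clipping the outline; the 25×15.5 cube at (11.5, 1) partially overlaps it — only the 15.99 mm² overlap (of its 387.50 mm²) is removed, clipping the outline — 1 connected region. The outline is a single polygon with 8 vertices. Extrusion per mm of travel: 0.4 × 0.25 / (π × 0.875²) = 0.041575. Accumulating E over each segment gives final E = 2.1208.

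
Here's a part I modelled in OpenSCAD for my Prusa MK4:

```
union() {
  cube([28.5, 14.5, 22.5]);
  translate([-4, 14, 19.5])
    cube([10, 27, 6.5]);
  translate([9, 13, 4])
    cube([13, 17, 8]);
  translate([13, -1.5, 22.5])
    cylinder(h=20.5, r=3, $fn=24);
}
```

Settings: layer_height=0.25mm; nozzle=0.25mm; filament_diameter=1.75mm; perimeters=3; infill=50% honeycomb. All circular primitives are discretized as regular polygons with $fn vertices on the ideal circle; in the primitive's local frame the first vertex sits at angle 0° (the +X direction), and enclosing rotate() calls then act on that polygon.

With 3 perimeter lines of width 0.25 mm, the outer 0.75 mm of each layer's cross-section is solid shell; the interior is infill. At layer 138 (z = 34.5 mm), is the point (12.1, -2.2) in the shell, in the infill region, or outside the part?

infill

At z = 34.5 mm: the cube does not reach this height (z outside [0, 22.5]); the cube at (-4, 14) is not intersected at this z (z outside [19.5, 26]); the cube at (9, 13) is absent (z outside [4, 12]); the cylinder at (13, -1.5): section is a regular 24-gon, circumradius r=3; Taking the union: only the r=3 cylinder at (13, -1.5) is present, so the union is just that shape — 1 connected region. Overall, the cross-section is a single solid region. The nearest boundary edge runs (10.40, -3.00)→(10.88, -3.62); distance from the point to it = 1.83 mm. The point is inside the cross-section and 1.83 mm from the nearest boundary — more than the 0.75 mm shell width (3 × 0.25), so it's in the infill interior.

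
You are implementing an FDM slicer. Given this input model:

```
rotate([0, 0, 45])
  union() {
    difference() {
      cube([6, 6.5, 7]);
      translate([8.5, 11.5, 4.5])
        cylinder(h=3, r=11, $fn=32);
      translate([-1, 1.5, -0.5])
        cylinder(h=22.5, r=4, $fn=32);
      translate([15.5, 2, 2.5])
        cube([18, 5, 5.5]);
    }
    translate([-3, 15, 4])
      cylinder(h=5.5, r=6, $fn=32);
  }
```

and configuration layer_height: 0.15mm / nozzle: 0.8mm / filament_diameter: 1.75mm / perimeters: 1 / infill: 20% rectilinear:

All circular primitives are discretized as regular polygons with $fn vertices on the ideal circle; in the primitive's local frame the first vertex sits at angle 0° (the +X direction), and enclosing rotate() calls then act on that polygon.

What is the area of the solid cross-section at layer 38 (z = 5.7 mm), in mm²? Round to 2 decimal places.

116.56 mm²

At z = 5.7 mm: the 6×6.5 cube contributes its full rectangle (area 39.00 mm²); the cylinder at (8.5, 11.5): section is a regular 32-gon, circumradius r=11 (area = (32/2)·11.000²·sin(360°/32) = 377.69 mm²); the cylinder at (-1, 1.5): section is a regular 32-gon, circumradius r=4 (area = (32/2)·4.000²·sin(360°/32) = 49.94 mm²); the cube at (15.5, 2) (footprint 18×5) is included at this height (area 90.00 mm²); After the difference (first − rest): starting from the 6×6.5 cube (39.00 mm²), the r=11 cylinder at (8.5, 11.5) partially overlaps it — only the 25.58 mm² overlap (of its 377.69 mm²) is removed, clipping the outline; the r=4 cylinder at (-1, 1.5) partially overlaps it — only the 9.23 mm² overlap (of its 49.94 mm²) is removed, clipping the outline; the 18×5 cube at (15.5, 2) misses the remaining region (no effect) — area = 4.19 mm²; the r=6 cylinder at (-3, 15) contributes a regular 32-gon of circumradius 6 (area = (32/2)·6.000²·sin(360°/32) = 112.37 mm²); Merging all regions: the 2 present regions are separate (no shared area or edge), so areas and boundary lengths simply add and each stays a separate island — area = 116.56 mm²; (rotated 45° about Z; rotation is an isometry so areas/perimeters/island counts are preserved). Overall, the cross-section has 2 separate islands. Net area = 116.56 mm².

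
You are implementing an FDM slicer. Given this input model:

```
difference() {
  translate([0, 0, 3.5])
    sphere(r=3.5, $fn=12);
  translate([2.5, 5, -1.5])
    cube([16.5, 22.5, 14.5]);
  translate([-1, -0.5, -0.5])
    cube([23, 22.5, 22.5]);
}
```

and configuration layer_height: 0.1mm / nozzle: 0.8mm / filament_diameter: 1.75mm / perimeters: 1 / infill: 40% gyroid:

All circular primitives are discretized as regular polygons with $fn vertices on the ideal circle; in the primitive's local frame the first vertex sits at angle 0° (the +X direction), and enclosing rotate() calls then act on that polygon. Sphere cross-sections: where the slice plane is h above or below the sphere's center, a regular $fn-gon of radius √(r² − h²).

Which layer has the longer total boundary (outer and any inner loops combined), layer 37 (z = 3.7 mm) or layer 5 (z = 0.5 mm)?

Layer 37 (z = 3.7): the r=3.5 sphere slices to a regular 12-gon of circumradius 3.494 (√(r²−h²) with h=0.2 from center) (perimeter = 2·12·3.494·sin(180°/12) = 21.71 mm); the 16.5×22.5 cube at (2.5, 5) contributes its full rectangle (perimeter 78.00 mm); the 23×22.5 cube at (-1, -0.5) contributes its full rectangle (perimeter 91.00 mm); After the difference (first − rest): starting from the r=3.5 sphere, the 16.5×22.5 cube at (2.5, 5) misses the remaining region (no effect); the 23×22.5 cube at (-1, -0.5) partially overlaps it — only the 14.73 mm² overlap (of its 517.50 mm²) is removed, clipping the outline — boundary = 22.81 mm. So its perimeter = 22.81 mm. Layer 5 (z = 0.5): the sphere: section is a regular 12-gon, circumradius = √(r²−h²) = √(3.5²−3²) = 1.803 (perimeter = 2·12·1.803·sin(180°/12) = 11.20 mm); the cube at (2.5, 5) (footprint 16.5×22.5) is included at this height (perimeter 78.00 mm); the 23×22.5 cube at (-1, -0.5) contributes its full rectangle (perimeter 91.00 mm); After the difference (first − rest): starting from the r=3.5 sphere, the 16.5×22.5 cube at (2.5, 5) misses the remaining region (no effect); the 23×22.5 cube at (-1, -0.5) partially overlaps it — only the 5.47 mm² overlap (of its 517.50 mm²) is removed, clipping the outline — boundary = 11.44 mm. So its perimeter = 11.44 mm. Layer 37 is larger (22.81 vs 11.44 mm).

layer 37 (z = 3.7 mm)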